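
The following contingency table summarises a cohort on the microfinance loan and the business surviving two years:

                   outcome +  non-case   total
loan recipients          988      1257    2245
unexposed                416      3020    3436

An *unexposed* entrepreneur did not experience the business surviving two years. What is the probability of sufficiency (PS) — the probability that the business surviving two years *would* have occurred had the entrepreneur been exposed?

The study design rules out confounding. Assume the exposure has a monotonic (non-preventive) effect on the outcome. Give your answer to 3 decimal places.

PS ≈ 0.363

p₁ = P(outcome | exposed) = 988/2245 = 0.44009
p₀ = P(outcome | unexposed) = 416/3436 = 0.12107
Under exogeneity and monotonicity, PS = (p₁ − p₀) / (1 − p₀).
PS = (0.44009 − 0.12107) / (1 − 0.12107) = 0.31902 / 0.87893 ≈ 0.3630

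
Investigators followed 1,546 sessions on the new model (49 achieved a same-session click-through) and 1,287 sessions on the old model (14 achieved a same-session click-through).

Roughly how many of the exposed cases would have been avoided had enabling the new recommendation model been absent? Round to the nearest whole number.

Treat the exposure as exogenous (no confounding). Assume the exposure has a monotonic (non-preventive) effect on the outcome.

about 32 cases

p₁ = P(outcome | exposed) = 49/1546 = 0.031695
p₀ = P(outcome | unexposed) = 14/1287 = 0.010878
PN = (p₁ − p₀)/p₁ = (0.031695 − 0.010878) / 0.031695 ≈ 0.65679.
Attributable cases ≈ PN × (exposed cases) = 0.65679 × 49 ≈ 32.18.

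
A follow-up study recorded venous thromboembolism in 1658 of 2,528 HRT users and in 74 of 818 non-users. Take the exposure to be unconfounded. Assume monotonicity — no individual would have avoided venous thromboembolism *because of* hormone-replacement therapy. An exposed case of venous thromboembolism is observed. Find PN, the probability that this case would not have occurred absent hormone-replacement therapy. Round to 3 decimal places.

PN ≈ 0.862

p₁ = P(outcome | exposed) = 1658/2528 = 0.65585
p₀ = P(outcome | unexposed) = 74/818 = 0.090465
Under exogeneity and monotonicity, PN = (p₁ − p₀) / p₁.
PN = (0.65585 − 0.090465) / 0.65585 = 0.56539 / 0.65585 ≈ 0.8621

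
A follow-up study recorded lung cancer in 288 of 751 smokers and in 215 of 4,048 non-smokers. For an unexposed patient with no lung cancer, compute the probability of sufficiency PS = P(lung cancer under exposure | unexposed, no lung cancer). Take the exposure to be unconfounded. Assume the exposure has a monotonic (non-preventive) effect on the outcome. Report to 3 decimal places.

PS ≈ 0.349

p₁ = P(outcome | exposed) = 288/751 = 0.38349
p₀ = P(outcome | unexposed) = 215/4048 = 0.053113
Under exogeneity and monotonicity, PS = (p₁ − p₀) / (1 − p₀).
PS = (0.38349 − 0.053113) / (1 − 0.053113) = 0.33038 / 0.94689 ≈ 0.3489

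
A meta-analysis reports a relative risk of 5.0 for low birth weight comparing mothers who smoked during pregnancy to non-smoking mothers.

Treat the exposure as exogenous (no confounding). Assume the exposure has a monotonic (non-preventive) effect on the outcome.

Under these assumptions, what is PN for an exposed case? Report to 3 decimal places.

Under exogeneity and monotonicity, PN = (RR − 1) / RR = 1 − 1/RR.
PN = (5.0 − 1) / 5.0 = 4 / 5.0 ≈ 0.8000

PN ≈ 0.800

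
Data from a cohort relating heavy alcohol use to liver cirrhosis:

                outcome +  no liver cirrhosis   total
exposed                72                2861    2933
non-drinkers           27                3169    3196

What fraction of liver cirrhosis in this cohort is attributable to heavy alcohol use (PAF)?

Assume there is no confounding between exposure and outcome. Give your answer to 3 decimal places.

PAF ≈ 0.477

p₁ = P(outcome | exposed) = 72/2933 = 0.024548
p₀ = P(outcome | unexposed) = 27/3196 = 0.0084481
Exposure prevalence π = 2933/6129 = 0.47854; overall risk P(Y=1) = 0.016153.
Under exogeneity, PAF = [P(Y=1) − p₀]/P(Y=1).
PAF = (0.016153 − 0.0084481) / 0.016153 ≈ 0.4770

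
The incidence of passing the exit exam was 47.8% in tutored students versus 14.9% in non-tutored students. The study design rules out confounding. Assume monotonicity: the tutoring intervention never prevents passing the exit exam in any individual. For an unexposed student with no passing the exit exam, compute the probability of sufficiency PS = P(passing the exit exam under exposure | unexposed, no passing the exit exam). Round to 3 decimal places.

p₁ = 0.478, p₀ = 0.149.
Under exogeneity and monotonicity, PS = (p₁ − p₀) / (1 − p₀).
PS = (0.478 − 0.149) / (1 − 0.149) = 0.329 / 0.851 ≈ 0.3866

PS ≈ 0.387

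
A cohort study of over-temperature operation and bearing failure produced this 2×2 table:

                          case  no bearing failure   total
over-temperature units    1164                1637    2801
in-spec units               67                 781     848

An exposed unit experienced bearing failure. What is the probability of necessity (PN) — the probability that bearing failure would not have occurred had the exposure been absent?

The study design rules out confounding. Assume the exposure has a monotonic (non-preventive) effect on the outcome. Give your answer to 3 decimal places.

p₁ = P(outcome | exposed) = 1164/2801 = 0.41557
p₀ = P(outcome | unexposed) = 67/848 = 0.079009
Under exogeneity and monotonicity, PN = (p₁ − p₀)/p₁.
PN = (0.41557 − 0.079009) / 0.41557 ≈ 0.8099

PN ≈ 0.810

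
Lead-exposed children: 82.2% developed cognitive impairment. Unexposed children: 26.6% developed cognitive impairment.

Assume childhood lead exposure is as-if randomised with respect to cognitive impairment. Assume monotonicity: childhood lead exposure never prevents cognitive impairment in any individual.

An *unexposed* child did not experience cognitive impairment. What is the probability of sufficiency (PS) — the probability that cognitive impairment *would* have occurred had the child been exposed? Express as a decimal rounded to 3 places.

PS ≈ 0.757

p₁ = 0.822, p₀ = 0.266.
Under exogeneity and monotonicity, PS = (p₁ − p₀) / (1 − p₀).
PS = (0.822 − 0.266) / (1 − 0.266) = 0.556 / 0.734 ≈ 0.7575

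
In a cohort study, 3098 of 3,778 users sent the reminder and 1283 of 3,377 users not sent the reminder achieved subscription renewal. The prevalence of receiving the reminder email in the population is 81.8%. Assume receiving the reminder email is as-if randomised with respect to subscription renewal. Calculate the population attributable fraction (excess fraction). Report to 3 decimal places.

p₁ = P(outcome | exposed) = 3098/3778 = 0.82001
p₀ = P(outcome | unexposed) = 1283/3377 = 0.37992
Overall risk P(Y=1) = π·p₁ + (1−π)·p₀ = 0.818×0.82001 + 0.182×0.37992 = 0.73991.
Under exogeneity, PAF = [P(Y=1) − p₀] / P(Y=1).
PAF = (0.73991 − 0.37992) / 0.73991 ≈ 0.4865

PAF ≈ 0.487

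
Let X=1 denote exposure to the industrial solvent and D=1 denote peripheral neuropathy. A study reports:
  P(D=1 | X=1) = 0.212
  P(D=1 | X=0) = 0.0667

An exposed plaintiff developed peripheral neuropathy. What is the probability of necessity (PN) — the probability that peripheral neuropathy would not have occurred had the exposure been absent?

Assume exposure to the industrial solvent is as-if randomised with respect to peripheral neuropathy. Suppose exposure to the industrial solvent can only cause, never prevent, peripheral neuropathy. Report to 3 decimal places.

PN ≈ 0.685

Let p₁ = 0.212, p₀ = 0.0667.
Under exogeneity and monotonicity, PN = (p₁ − p₀) / p₁.
PN = (0.212 − 0.0667) / 0.212 = 0.1453 / 0.212 ≈ 0.6854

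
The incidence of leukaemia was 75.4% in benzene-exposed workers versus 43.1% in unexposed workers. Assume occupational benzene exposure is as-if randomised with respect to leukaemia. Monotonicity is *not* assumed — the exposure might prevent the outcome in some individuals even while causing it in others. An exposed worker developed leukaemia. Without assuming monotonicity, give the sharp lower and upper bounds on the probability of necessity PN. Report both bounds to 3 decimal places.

p₁ = 0.754, p₀ = 0.431.
Under exogeneity alone the bounds on PN are max{0,(p₁−p₀)/p₁} ≤ PN ≤ min{1,(1−p₀)/p₁}.
  lower = (p₁ − p₀)/p₁ = 0.323 / 0.754 ≈ 0.4284
  upper = min{1, (1 − p₀)/p₁} = 0.569 / 0.754 ≈ 0.7546

0.428 ≤ PN ≤ 0.755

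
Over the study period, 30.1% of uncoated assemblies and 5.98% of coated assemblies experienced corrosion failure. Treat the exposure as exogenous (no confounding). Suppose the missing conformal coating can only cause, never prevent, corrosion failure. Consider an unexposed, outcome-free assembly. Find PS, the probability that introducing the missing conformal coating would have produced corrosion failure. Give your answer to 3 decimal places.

p₁ = 0.301, p₀ = 0.0598.
Under exogeneity and monotonicity, PS = (p₁ − p₀) / (1 − p₀).
PS = (0.301 − 0.0598) / (1 − 0.0598) = 0.2412 / 0.9402 ≈ 0.2565

PS ≈ 0.257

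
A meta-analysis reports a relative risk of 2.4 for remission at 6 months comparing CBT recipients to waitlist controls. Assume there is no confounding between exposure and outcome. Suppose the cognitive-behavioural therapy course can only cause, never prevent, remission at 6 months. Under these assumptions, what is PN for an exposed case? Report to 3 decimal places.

PN ≈ 0.583

Under exogeneity and monotonicity, PN = (RR − 1) / RR = 1 − 1/RR.
PN = (2.4 − 1) / 2.4 = 1.4 / 2.4 ≈ 0.5833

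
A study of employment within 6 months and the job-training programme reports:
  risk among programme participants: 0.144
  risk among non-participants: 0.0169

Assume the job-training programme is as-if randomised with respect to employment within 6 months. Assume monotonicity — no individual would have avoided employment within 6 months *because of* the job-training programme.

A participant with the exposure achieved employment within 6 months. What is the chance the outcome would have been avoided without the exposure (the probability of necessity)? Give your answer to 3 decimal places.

Let p₁ = 0.144, p₀ = 0.0169.
Under exogeneity and monotonicity, PN = (p₁ − p₀) / p₁.
PN = (0.144 − 0.0169) / 0.144 = 0.1271 / 0.144 ≈ 0.8826

PN ≈ 0.883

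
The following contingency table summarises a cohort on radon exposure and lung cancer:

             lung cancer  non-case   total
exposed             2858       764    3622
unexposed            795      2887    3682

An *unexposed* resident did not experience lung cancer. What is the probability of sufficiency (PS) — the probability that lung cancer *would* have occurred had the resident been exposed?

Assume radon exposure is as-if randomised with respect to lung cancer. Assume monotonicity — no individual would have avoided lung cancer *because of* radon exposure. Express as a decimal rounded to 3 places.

PS ≈ 0.731

p₁ = P(outcome | exposed) = 2858/3622 = 0.78907
p₀ = P(outcome | unexposed) = 795/3682 = 0.21592
Under exogeneity and monotonicity, PS = (p₁ − p₀)/(1 − p₀).
PS = (0.78907 − 0.21592) / 0.78408 ≈ 0.7310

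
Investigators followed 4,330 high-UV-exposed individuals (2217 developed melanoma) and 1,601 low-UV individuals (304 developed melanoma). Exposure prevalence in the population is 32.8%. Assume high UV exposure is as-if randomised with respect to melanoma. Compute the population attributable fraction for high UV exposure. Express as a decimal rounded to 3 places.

PAF ≈ 0.358

p₁ = P(outcome | exposed) = 2217/4330 = 0.51201
p₀ = P(outcome | unexposed) = 304/1601 = 0.18988
Overall risk P(Y=1) = π·p₁ + (1−π)·p₀ = 0.328×0.51201 + 0.672×0.18988 = 0.29554.
Under exogeneity, PAF = [P(Y=1) − p₀] / P(Y=1).
PAF = (0.29554 − 0.18988) / 0.29554 ≈ 0.3575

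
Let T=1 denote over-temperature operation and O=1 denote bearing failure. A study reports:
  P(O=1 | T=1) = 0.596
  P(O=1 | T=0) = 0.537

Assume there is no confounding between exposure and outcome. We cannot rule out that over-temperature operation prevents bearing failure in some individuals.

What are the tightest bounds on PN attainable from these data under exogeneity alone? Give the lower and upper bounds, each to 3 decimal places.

0.099 ≤ PN ≤ 0.777

Let p₁ = 0.596, p₀ = 0.537.
Under exogeneity alone the bounds on PN are max{0,(p₁−p₀)/p₁} ≤ PN ≤ min{1,(1−p₀)/p₁}.
  lower = (p₁ − p₀)/p₁ = 0.059 / 0.596 ≈ 0.0990
  upper = min{1, (1 − p₀)/p₁} = 0.463 / 0.596 ≈ 0.7768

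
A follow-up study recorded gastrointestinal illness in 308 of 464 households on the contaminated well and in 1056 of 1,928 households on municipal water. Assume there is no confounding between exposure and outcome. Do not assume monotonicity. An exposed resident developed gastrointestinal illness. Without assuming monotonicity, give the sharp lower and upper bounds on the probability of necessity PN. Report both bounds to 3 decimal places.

0.175 ≤ PN ≤ 0.681

p₁ = P(outcome | exposed) = 308/464 = 0.66379
p₀ = P(outcome | unexposed) = 1056/1928 = 0.54772
Under exogeneity alone the bounds on PN are max{0,(p₁−p₀)/p₁} ≤ PN ≤ min{1,(1−p₀)/p₁}.
  lower = (p₁ − p₀)/p₁ = 0.11608 / 0.66379 ≈ 0.1749
  upper = min{1, (1 − p₀)/p₁} = 0.45228 / 0.66379 ≈ 0.6814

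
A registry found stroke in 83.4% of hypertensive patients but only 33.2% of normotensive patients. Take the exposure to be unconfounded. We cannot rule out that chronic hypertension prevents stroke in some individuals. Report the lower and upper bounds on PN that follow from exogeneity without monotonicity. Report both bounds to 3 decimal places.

p₁ = 0.834, p₀ = 0.332.
Under exogeneity alone the bounds on PN are max{0,(p₁−p₀)/p₁} ≤ PN ≤ min{1,(1−p₀)/p₁}.
  lower = (p₁ − p₀)/p₁ = 0.502 / 0.834 ≈ 0.6019
  upper = min{1, (1 − p₀)/p₁} = 0.668 / 0.834 ≈ 0.8010

0.602 ≤ PN ≤ 0.801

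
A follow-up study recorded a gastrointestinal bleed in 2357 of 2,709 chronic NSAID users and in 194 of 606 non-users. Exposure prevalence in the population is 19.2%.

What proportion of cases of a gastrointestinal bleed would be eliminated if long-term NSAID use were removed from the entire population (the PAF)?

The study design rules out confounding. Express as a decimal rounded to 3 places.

p₁ = P(outcome | exposed) = 2357/2709 = 0.87006
p₀ = P(outcome | unexposed) = 194/606 = 0.32013
Overall risk P(Y=1) = π·p₁ + (1−π)·p₀ = 0.192×0.87006 + 0.808×0.32013 = 0.42572.
Under exogeneity, PAF = [P(Y=1) − p₀] / P(Y=1).
PAF = (0.42572 − 0.32013) / 0.42572 ≈ 0.2480

PAF ≈ 0.248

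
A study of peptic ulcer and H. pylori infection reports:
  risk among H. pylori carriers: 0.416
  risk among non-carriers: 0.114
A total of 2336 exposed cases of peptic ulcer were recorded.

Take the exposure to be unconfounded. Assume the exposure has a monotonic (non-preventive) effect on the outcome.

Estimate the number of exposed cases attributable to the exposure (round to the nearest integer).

Let p₁ = 0.416, p₀ = 0.114.
PN = (p₁ − p₀)/p₁ = (0.416 − 0.114) / 0.416 ≈ 0.72596.
Attributable cases ≈ PN × (exposed cases) = 0.72596 × 2336 ≈ 1695.85.

about 1696 cases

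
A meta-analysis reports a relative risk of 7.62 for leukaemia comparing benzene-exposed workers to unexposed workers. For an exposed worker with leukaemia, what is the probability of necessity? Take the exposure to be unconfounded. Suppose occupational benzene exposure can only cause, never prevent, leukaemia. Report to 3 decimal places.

Under exogeneity and monotonicity, PN = (RR − 1) / RR = 1 − 1/RR.
PN = (7.62 − 1) / 7.62 = 6.62 / 7.62 ≈ 0.8688

PN ≈ 0.869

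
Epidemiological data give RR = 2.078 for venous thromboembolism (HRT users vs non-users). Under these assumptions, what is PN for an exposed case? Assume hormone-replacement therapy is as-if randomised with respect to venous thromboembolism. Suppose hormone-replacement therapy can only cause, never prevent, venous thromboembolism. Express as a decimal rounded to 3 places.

PN ≈ 0.519

Under exogeneity and monotonicity, PN = (RR − 1) / RR = 1 − 1/RR.
PN = (2.078 − 1) / 2.078 = 1.078 / 2.078 ≈ 0.5188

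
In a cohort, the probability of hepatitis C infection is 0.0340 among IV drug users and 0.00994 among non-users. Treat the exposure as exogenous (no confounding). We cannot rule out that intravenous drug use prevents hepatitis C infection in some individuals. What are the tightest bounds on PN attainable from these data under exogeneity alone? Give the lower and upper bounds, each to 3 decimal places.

0.708 ≤ PN ≤ 1.000

Let p₁ = 0.034, p₀ = 0.00994.
Under exogeneity alone the bounds on PN are max{0,(p₁−p₀)/p₁} ≤ PN ≤ min{1,(1−p₀)/p₁}.
  lower = (p₁ − p₀)/p₁ = 0.02406 / 0.034 ≈ 0.7076
  upper = min{1, (1 − p₀)/p₁} = 0.99006 / 0.034 ≈ 29.1194 → capped at 1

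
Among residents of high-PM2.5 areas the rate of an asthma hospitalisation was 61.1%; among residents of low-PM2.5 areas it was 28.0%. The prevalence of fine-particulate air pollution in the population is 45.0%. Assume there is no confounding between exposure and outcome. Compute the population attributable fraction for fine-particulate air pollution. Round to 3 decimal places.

p₁ = 0.611, p₀ = 0.28.
Overall risk P(Y=1) = π·p₁ + (1−π)·p₀ = 0.45×0.611 + 0.55×0.28 = 0.42895.
Under exogeneity, PAF = [P(Y=1) − p₀] / P(Y=1).
PAF = (0.42895 − 0.28) / 0.42895 ≈ 0.3472

PAF ≈ 0.347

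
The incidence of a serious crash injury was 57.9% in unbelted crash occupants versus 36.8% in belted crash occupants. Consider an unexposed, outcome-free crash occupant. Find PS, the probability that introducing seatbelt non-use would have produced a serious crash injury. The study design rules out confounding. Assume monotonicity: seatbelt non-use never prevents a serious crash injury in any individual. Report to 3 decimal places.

PS ≈ 0.334

p₁ = 0.579, p₀ = 0.368.
Under exogeneity and monotonicity, PS = (p₁ − p₀) / (1 − p₀).
PS = (0.579 − 0.368) / (1 − 0.368) = 0.211 / 0.632 ≈ 0.3339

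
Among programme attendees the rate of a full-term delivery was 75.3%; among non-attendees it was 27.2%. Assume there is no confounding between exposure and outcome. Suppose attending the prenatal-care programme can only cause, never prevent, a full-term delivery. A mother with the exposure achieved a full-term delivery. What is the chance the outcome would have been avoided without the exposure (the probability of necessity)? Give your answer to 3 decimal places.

PN ≈ 0.639

p₁ = 0.753, p₀ = 0.272.
Under exogeneity and monotonicity, PN = (p₁ − p₀) / p₁.
PN = (0.753 − 0.272) / 0.753 = 0.481 / 0.753 ≈ 0.6388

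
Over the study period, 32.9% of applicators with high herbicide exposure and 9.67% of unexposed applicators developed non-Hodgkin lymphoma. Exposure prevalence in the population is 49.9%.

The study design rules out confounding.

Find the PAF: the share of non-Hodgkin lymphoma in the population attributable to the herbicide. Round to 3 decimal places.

p₁ = 0.329, p₀ = 0.0967.
Overall risk P(Y=1) = π·p₁ + (1−π)·p₀ = 0.499×0.329 + 0.501×0.0967 = 0.21262.
Under exogeneity, PAF = [P(Y=1) − p₀] / P(Y=1).
PAF = (0.21262 − 0.0967) / 0.21262 ≈ 0.5452

PAF ≈ 0.545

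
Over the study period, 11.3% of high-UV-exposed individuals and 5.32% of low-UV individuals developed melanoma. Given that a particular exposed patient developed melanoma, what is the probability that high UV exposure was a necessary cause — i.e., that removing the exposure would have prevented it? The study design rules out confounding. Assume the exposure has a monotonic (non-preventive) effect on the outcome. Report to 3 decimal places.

PN ≈ 0.529

p₁ = 0.113, p₀ = 0.0532.
Under exogeneity and monotonicity, PN = (p₁ − p₀) / p₁.
PN = (0.113 − 0.0532) / 0.113 = 0.0598 / 0.113 ≈ 0.5292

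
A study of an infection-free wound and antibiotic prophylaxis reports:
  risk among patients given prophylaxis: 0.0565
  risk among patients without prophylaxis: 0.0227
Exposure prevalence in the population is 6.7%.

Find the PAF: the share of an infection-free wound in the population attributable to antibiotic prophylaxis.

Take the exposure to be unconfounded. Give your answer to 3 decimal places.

PAF ≈ 0.091

Let p₁ = 0.0565, p₀ = 0.0227.
Overall risk P(Y=1) = π·p₁ + (1−π)·p₀ = 0.067×0.0565 + 0.933×0.0227 = 0.024965.
Under exogeneity, PAF = [P(Y=1) − p₀] / P(Y=1).
PAF = (0.024965 − 0.0227) / 0.024965 ≈ 0.0907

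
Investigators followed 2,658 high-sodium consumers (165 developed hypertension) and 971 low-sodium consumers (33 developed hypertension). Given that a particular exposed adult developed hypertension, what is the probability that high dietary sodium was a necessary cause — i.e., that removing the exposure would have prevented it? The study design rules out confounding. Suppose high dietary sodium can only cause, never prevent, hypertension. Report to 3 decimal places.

p₁ = P(outcome | exposed) = 165/2658 = 0.062077
p₀ = P(outcome | unexposed) = 33/971 = 0.033986
Under exogeneity and monotonicity, PN = (p₁ − p₀) / p₁.
PN = (0.062077 − 0.033986) / 0.062077 = 0.028091 / 0.062077 ≈ 0.4525

PN ≈ 0.453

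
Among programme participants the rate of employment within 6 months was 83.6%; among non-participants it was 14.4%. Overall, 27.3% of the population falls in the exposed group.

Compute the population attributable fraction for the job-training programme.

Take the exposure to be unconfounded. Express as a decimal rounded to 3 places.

PAF ≈ 0.567

p₁ = 0.836, p₀ = 0.144.
Overall risk P(Y=1) = π·p₁ + (1−π)·p₀ = 0.273×0.836 + 0.727×0.144 = 0.33292.
Under exogeneity, PAF = [P(Y=1) − p₀] / P(Y=1).
PAF = (0.33292 − 0.144) / 0.33292 ≈ 0.5675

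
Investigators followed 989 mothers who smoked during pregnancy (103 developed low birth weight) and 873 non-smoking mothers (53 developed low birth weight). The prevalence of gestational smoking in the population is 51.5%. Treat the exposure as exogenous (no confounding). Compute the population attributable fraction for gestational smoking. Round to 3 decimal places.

p₁ = P(outcome | exposed) = 103/989 = 0.10415
p₀ = P(outcome | unexposed) = 53/873 = 0.06071
Overall risk P(Y=1) = π·p₁ + (1−π)·p₀ = 0.515×0.10415 + 0.485×0.06071 = 0.083079.
Under exogeneity, PAF = [P(Y=1) − p₀] / P(Y=1).
PAF = (0.083079 − 0.06071) / 0.083079 ≈ 0.2693

PAF ≈ 0.269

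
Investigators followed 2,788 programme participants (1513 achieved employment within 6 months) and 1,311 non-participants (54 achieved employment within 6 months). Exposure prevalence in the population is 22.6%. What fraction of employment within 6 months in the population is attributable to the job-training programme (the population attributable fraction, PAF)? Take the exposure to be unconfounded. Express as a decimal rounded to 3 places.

PAF ≈ 0.733

p₁ = P(outcome | exposed) = 1513/2788 = 0.54268
p₀ = P(outcome | unexposed) = 54/1311 = 0.04119
Overall risk P(Y=1) = π·p₁ + (1−π)·p₀ = 0.226×0.54268 + 0.774×0.04119 = 0.15453.
Under exogeneity, PAF = [P(Y=1) − p₀] / P(Y=1).
PAF = (0.15453 − 0.04119) / 0.15453 ≈ 0.7334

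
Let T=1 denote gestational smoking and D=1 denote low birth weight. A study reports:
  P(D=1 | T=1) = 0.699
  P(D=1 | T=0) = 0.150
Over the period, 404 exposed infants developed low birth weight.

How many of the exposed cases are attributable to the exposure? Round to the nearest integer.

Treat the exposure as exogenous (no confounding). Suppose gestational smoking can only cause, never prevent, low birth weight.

about 317 cases

Let p₁ = 0.699, p₀ = 0.15.
PN = (p₁ − p₀)/p₁ = (0.699 − 0.15) / 0.699 ≈ 0.78541.
Attributable cases ≈ PN × (exposed cases) = 0.78541 × 404 ≈ 317.30.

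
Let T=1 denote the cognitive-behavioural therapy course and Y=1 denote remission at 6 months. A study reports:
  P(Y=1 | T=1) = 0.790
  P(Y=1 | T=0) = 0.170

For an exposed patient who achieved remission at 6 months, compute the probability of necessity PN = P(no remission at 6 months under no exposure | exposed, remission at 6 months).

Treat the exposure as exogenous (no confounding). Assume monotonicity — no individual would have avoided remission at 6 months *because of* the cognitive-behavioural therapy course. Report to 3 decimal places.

PN ≈ 0.785

Let p₁ = 0.79, p₀ = 0.17.
Under exogeneity and monotonicity, PN = (p₁ − p₀) / p₁.
PN = (0.79 − 0.17) / 0.79 = 0.62 / 0.79 ≈ 0.7848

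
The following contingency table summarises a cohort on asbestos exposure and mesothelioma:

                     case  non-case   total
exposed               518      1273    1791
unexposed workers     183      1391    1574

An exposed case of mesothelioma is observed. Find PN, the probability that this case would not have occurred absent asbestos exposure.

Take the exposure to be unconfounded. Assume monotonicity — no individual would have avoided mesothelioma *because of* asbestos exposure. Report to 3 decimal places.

PN ≈ 0.598

p₁ = P(outcome | exposed) = 518/1791 = 0.28922
p₀ = P(outcome | unexposed) = 183/1574 = 0.11626
Under exogeneity and monotonicity, PN = (p₁ − p₀) / p₁.
PN = (0.28922 − 0.11626) / 0.28922 = 0.17296 / 0.28922 ≈ 0.5980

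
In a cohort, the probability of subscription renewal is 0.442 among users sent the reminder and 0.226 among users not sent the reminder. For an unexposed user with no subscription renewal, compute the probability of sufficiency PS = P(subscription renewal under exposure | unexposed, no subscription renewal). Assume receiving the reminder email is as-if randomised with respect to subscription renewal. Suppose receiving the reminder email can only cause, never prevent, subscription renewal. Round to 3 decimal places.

PS ≈ 0.279

Let p₁ = 0.442, p₀ = 0.226.
Under exogeneity and monotonicity, PS = (p₁ − p₀) / (1 − p₀).
PS = (0.442 − 0.226) / (1 − 0.226) = 0.216 / 0.774 ≈ 0.2791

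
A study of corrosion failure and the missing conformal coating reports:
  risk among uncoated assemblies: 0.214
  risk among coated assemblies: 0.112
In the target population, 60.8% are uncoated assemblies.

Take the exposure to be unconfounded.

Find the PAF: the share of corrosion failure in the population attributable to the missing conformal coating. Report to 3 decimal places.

Let p₁ = 0.214, p₀ = 0.112.
Overall risk P(Y=1) = π·p₁ + (1−π)·p₀ = 0.608×0.214 + 0.392×0.112 = 0.17402.
Under exogeneity, PAF = [P(Y=1) − p₀] / P(Y=1).
PAF = (0.17402 − 0.112) / 0.17402 ≈ 0.3564

PAF ≈ 0.356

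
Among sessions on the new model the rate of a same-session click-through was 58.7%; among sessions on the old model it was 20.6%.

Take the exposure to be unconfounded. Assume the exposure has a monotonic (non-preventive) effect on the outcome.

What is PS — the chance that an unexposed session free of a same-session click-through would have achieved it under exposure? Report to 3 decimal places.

p₁ = 0.587, p₀ = 0.206.
Under exogeneity and monotonicity, PS = (p₁ − p₀) / (1 − p₀).
PS = (0.587 − 0.206) / (1 − 0.206) = 0.381 / 0.794 ≈ 0.4798

PS ≈ 0.480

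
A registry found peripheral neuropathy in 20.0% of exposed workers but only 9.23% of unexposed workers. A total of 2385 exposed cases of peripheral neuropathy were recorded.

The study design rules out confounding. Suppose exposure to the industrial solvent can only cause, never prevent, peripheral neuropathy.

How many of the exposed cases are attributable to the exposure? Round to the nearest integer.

p₁ = 0.2, p₀ = 0.0923.
PN = (p₁ − p₀)/p₁ = (0.2 − 0.0923) / 0.2 ≈ 0.53850.
Attributable cases ≈ PN × (exposed cases) = 0.53850 × 2385 ≈ 1284.32.

about 1284 cases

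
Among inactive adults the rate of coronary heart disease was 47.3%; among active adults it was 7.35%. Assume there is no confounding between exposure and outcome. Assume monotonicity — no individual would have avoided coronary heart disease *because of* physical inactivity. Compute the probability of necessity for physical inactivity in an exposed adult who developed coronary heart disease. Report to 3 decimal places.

PN ≈ 0.845

p₁ = 0.473, p₀ = 0.0735.
Under exogeneity and monotonicity, PN = (p₁ − p₀) / p₁.
PN = (0.473 − 0.0735) / 0.473 = 0.3995 / 0.473 ≈ 0.8446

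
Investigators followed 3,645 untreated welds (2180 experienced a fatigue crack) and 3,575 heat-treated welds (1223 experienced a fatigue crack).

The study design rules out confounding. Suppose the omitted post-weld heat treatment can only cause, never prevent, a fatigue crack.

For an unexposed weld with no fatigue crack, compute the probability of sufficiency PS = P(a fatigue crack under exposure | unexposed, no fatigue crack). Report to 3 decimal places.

PS ≈ 0.389

p₁ = P(outcome | exposed) = 2180/3645 = 0.59808
p₀ = P(outcome | unexposed) = 1223/3575 = 0.3421
Under exogeneity and monotonicity, PS = (p₁ − p₀) / (1 − p₀).
PS = (0.59808 − 0.3421) / (1 − 0.3421) = 0.25598 / 0.6579 ≈ 0.3891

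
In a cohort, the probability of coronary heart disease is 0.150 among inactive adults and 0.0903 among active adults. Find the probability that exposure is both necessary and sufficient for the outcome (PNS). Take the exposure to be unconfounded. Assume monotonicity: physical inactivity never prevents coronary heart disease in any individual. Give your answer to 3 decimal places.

PNS ≈ 0.060

Let p₁ = 0.15, p₀ = 0.0903.
Under exogeneity and monotonicity, PNS = p₁ − p₀.
PNS = 0.15 − 0.0903 = 0.0597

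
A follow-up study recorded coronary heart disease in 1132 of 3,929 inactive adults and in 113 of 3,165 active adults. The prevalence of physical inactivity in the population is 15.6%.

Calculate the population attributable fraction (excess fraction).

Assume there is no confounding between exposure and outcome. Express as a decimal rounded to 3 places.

p₁ = P(outcome | exposed) = 1132/3929 = 0.28811
p₀ = P(outcome | unexposed) = 113/3165 = 0.035703
Overall risk P(Y=1) = π·p₁ + (1−π)·p₀ = 0.156×0.28811 + 0.844×0.035703 = 0.075079.
Under exogeneity, PAF = [P(Y=1) − p₀] / P(Y=1).
PAF = (0.075079 − 0.035703) / 0.075079 ≈ 0.5245

PAF ≈ 0.524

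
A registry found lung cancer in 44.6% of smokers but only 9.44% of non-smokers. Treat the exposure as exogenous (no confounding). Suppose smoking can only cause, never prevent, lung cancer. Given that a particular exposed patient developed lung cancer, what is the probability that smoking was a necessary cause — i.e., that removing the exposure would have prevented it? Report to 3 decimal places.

p₁ = 0.446, p₀ = 0.0944.
Under exogeneity and monotonicity, PN = (p₁ − p₀) / p₁.
PN = (0.446 − 0.0944) / 0.446 = 0.3516 / 0.446 ≈ 0.7883

PN ≈ 0.788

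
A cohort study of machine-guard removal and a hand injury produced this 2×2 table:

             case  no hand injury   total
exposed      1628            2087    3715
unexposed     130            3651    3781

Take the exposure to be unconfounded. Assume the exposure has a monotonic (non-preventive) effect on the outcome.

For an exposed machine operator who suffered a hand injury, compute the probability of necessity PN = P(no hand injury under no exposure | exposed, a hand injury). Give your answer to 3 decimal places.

PN ≈ 0.922

p₁ = P(outcome | exposed) = 1628/3715 = 0.43822
p₀ = P(outcome | unexposed) = 130/3781 = 0.034382
Under exogeneity and monotonicity, PN = (p₁ − p₀)/p₁.
PN = (0.43822 − 0.034382) / 0.43822 ≈ 0.9215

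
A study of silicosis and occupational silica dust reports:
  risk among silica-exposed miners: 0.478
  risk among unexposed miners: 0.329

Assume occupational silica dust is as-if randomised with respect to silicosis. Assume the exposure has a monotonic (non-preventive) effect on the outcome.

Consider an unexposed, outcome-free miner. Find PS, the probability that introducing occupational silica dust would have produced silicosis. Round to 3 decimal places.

PS ≈ 0.222

Let p₁ = 0.478, p₀ = 0.329.
Under exogeneity and monotonicity, PS = (p₁ − p₀) / (1 − p₀).
PS = (0.478 − 0.329) / (1 − 0.329) = 0.149 / 0.671 ≈ 0.2221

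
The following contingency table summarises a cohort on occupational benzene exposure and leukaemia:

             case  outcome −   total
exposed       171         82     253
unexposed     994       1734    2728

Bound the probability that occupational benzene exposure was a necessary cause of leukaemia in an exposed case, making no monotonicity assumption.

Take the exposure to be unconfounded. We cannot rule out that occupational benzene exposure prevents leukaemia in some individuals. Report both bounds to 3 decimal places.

p₁ = P(outcome | exposed) = 171/253 = 0.67589
p₀ = P(outcome | unexposed) = 994/2728 = 0.36437
Under exogeneity alone the bounds on PN are max{0,(p₁−p₀)/p₁} ≤ PN ≤ min{1,(1−p₀)/p₁}.
  lower = (p₁ − p₀)/p₁ = 0.31152 / 0.67589 ≈ 0.4609
  upper = min{1, (1 − p₀)/p₁} = 0.63563 / 0.67589 ≈ 0.9404

0.461 ≤ PN ≤ 0.940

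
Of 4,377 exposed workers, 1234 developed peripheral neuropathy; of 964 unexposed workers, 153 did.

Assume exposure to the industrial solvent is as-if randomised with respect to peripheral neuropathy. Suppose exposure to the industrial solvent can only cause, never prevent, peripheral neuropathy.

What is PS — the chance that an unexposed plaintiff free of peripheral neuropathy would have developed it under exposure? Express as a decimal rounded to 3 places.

p₁ = P(outcome | exposed) = 1234/4377 = 0.28193
p₀ = P(outcome | unexposed) = 153/964 = 0.15871
Under exogeneity and monotonicity, PS = (p₁ − p₀) / (1 − p₀).
PS = (0.28193 − 0.15871) / (1 − 0.15871) = 0.12321 / 0.84129 ≈ 0.1465

PS ≈ 0.146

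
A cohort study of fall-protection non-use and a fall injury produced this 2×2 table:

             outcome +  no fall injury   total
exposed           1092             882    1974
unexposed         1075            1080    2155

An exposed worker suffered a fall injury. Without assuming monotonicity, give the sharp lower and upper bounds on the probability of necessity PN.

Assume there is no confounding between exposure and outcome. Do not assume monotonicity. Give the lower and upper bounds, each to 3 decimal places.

0.098 ≤ PN ≤ 0.906

p₁ = P(outcome | exposed) = 1092/1974 = 0.55319
p₀ = P(outcome | unexposed) = 1075/2155 = 0.49884
Under exogeneity alone the bounds on PN are max{0,(p₁−p₀)/p₁} ≤ PN ≤ min{1,(1−p₀)/p₁}.
  lower = (p₁ − p₀)/p₁ = 0.054352 / 0.55319 ≈ 0.0983
  upper = min{1, (1 − p₀)/p₁} = 0.50116 / 0.55319 ≈ 0.9059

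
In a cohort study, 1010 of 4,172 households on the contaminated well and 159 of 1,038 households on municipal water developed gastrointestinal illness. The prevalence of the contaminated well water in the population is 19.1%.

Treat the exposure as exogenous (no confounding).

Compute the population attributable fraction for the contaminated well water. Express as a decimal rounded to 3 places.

p₁ = P(outcome | exposed) = 1010/4172 = 0.24209
p₀ = P(outcome | unexposed) = 159/1038 = 0.15318
Overall risk P(Y=1) = π·p₁ + (1−π)·p₀ = 0.191×0.24209 + 0.809×0.15318 = 0.17016.
Under exogeneity, PAF = [P(Y=1) − p₀] / P(Y=1).
PAF = (0.17016 − 0.15318) / 0.17016 ≈ 0.0998

PAF ≈ 0.100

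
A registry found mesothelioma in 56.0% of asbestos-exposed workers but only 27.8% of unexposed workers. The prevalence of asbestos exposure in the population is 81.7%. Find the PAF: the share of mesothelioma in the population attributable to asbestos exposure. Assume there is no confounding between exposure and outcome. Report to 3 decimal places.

p₁ = 0.56, p₀ = 0.278.
Overall risk P(Y=1) = π·p₁ + (1−π)·p₀ = 0.817×0.56 + 0.183×0.278 = 0.50839.
Under exogeneity, PAF = [P(Y=1) − p₀] / P(Y=1).
PAF = (0.50839 − 0.278) / 0.50839 ≈ 0.4532

PAF ≈ 0.453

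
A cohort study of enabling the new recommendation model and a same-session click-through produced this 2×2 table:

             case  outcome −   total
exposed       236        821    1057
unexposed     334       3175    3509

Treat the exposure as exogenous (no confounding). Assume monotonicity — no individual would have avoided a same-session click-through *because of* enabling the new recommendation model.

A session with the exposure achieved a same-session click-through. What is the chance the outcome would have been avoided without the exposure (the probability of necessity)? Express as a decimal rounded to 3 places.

PN ≈ 0.574

p₁ = P(outcome | exposed) = 236/1057 = 0.22327
p₀ = P(outcome | unexposed) = 334/3509 = 0.095184
Under exogeneity and monotonicity, PN = (p₁ − p₀)/p₁.
PN = (0.22327 − 0.095184) / 0.22327 ≈ 0.5737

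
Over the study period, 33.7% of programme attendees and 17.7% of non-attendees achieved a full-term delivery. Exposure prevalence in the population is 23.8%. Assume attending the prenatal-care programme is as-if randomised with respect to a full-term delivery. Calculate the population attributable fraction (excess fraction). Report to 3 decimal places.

p₁ = 0.337, p₀ = 0.177.
Overall risk P(Y=1) = π·p₁ + (1−π)·p₀ = 0.238×0.337 + 0.762×0.177 = 0.21508.
Under exogeneity, PAF = [P(Y=1) − p₀] / P(Y=1).
PAF = (0.21508 − 0.177) / 0.21508 ≈ 0.1771

PAF ≈ 0.177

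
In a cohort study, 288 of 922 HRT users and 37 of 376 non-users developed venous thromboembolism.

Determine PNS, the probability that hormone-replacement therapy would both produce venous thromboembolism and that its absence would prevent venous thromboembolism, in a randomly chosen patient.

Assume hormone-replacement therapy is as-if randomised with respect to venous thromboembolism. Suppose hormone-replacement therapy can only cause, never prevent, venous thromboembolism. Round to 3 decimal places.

PNS ≈ 0.214

p₁ = P(outcome | exposed) = 288/922 = 0.31236
p₀ = P(outcome | unexposed) = 37/376 = 0.098404
Under exogeneity and monotonicity, PNS = p₁ − p₀.
PNS = 0.31236 − 0.098404 = 0.21396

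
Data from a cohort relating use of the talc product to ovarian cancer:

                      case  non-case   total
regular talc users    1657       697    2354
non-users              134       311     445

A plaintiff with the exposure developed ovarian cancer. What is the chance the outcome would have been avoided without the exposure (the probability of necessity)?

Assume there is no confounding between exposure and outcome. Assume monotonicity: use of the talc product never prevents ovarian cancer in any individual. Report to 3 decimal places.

p₁ = P(outcome | exposed) = 1657/2354 = 0.70391
p₀ = P(outcome | unexposed) = 134/445 = 0.30112
Under exogeneity and monotonicity, PN = (p₁ − p₀)/p₁.
PN = (0.70391 − 0.30112) / 0.70391 ≈ 0.5722

PN ≈ 0.572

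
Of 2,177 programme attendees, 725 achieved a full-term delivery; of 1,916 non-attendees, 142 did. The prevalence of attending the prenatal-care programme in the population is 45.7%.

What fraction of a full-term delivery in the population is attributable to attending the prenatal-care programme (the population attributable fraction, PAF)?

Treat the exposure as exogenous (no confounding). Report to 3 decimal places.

PAF ≈ 0.615

p₁ = P(outcome | exposed) = 725/2177 = 0.33303
p₀ = P(outcome | unexposed) = 142/1916 = 0.074113
Overall risk P(Y=1) = π·p₁ + (1−π)·p₀ = 0.457×0.33303 + 0.543×0.074113 = 0.19244.
Under exogeneity, PAF = [P(Y=1) − p₀] / P(Y=1).
PAF = (0.19244 − 0.074113) / 0.19244 ≈ 0.6149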